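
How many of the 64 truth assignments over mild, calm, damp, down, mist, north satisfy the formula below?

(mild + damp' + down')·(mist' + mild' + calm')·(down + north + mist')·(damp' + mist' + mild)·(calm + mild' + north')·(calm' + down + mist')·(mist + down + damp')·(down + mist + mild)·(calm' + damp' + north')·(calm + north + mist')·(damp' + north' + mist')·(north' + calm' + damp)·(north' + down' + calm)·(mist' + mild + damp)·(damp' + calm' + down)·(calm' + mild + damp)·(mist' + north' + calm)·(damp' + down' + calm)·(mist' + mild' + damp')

6

There are 2^6 = 64 truth assignments over (mild, calm, damp, down, mist, north).
Split on calm. With calm = 1, the clauses containing calm are satisfied and calm' drops from the rest; 3 of the 2^5 = 32 assignments to the other variables satisfy what remains.
With calm = 0, by the same count on the reduced clause set, 3 assignments work.
(One model: mild=F, calm=F, damp=F, down=T, mist=F, north=F.)
Total: 3 + 3 = 6.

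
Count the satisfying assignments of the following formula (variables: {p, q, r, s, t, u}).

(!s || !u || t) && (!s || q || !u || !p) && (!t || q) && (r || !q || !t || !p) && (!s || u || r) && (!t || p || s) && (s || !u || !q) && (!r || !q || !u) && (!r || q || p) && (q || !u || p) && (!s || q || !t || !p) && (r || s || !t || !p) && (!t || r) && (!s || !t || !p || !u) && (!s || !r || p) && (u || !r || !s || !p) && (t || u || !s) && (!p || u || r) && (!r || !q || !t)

There are 2^6 = 64 truth assignments over (p, q, r, s, t, u).
Split on s. With s = true, the clauses containing s are satisfied and !s drops from the rest; 0 of the 2^5 = 32 assignments to the other variables satisfy what remains.
With s = false, by the same count on the reduced clause set, 7 assignments work.
(One model: p=F, q=F, r=F, s=F, t=F, u=F.)
Total: 0 + 7 = 7.

7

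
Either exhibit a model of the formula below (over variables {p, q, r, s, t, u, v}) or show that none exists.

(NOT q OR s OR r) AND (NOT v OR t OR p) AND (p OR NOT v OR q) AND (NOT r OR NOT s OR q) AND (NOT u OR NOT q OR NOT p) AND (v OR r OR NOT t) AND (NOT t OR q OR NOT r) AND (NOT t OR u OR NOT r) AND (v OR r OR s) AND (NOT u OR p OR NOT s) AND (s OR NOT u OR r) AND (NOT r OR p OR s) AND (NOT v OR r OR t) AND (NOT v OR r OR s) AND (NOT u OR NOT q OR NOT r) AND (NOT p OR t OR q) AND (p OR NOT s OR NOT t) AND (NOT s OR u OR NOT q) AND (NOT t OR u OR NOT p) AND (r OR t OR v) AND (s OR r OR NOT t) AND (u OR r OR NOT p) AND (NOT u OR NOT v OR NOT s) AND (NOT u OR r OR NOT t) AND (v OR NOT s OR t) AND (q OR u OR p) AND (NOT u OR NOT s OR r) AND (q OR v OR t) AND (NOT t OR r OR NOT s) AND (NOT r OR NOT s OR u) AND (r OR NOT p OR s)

p=true,  q=true,  r=true,  s=false,  t=false,  u=false,  v=true

Branch on q: set q = true.
Branch on s: set s = false.
The clause (r) is unit, so r = true.
The clause (p) is unit, so p = true.
The clause (NOT u) is unit, so u = false.
The clause (NOT t) is unit, so t = false.
All clauses hold; v can take either value.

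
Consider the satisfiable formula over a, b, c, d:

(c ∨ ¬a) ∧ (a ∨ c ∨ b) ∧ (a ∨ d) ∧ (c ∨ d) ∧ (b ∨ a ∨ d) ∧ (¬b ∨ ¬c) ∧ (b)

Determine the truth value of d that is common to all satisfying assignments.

True

Suppose d = False.
The clause (a) is unit, so a = True.
The clause (c) is unit, so c = True.
The clause (¬b) is unit, so b = False.
That conflicts with the unit clause (b).
So every satisfying assignment has d = True.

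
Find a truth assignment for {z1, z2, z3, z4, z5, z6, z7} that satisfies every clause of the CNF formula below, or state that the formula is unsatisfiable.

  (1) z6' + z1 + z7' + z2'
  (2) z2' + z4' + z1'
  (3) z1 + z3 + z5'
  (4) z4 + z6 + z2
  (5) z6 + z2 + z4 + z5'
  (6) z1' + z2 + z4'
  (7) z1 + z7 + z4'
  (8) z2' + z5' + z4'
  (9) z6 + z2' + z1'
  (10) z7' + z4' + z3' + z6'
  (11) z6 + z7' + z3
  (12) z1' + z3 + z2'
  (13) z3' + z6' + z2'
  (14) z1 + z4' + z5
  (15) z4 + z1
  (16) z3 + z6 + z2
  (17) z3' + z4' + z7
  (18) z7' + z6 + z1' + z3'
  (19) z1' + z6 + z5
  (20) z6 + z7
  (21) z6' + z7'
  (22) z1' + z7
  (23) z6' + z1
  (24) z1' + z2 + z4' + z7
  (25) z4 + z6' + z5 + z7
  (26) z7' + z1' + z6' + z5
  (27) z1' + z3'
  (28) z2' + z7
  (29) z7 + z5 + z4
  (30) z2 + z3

Try z4 = 1.
Try z2 = 0.
The clause (z1') is unit, so z1 = 0.
The clause (z7) is unit, so z7 = 1.
The clause (z5) is unit, so z5 = 1.
The clause (z3) is unit, so z3 = 1.
The clause (z6') is unit, so z6 = 0.
All clauses are satisfied.

z1 ↦ 0, z2 ↦ 0, z3 ↦ 1, z4 ↦ 1, z5 ↦ 1, z6 ↦ 0, z7 ↦ 1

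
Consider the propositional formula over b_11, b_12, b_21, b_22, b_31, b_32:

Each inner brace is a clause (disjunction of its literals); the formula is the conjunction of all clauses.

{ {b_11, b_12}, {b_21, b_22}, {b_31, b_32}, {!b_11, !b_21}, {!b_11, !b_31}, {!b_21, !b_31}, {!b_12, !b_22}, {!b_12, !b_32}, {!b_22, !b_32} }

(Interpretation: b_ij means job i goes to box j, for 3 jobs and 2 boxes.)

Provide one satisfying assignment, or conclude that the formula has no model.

Case b_11 = true:
The clause (!b_21) is unit, so b_21 = false.
The clause (b_22) is unit, so b_22 = true.
The clause (!b_31) is unit, so b_31 = false.
The clause (b_32) is unit, so b_32 = true.
But (!b_32) is also a unit clause — contradiction.
So b_11 must be the other value — set b_11 = false.
The clause (b_12) is unit, so b_12 = true.
The clause (!b_22) is unit, so b_22 = false.
The clause (b_21) is unit, so b_21 = true.
The clause (!b_31) is unit, so b_31 = false.
The clause (b_32) is unit, so b_32 = true.
But (!b_32) is also a unit clause — contradiction.
Both values of b_11 lead to a conflict.

UNSATISFIABLE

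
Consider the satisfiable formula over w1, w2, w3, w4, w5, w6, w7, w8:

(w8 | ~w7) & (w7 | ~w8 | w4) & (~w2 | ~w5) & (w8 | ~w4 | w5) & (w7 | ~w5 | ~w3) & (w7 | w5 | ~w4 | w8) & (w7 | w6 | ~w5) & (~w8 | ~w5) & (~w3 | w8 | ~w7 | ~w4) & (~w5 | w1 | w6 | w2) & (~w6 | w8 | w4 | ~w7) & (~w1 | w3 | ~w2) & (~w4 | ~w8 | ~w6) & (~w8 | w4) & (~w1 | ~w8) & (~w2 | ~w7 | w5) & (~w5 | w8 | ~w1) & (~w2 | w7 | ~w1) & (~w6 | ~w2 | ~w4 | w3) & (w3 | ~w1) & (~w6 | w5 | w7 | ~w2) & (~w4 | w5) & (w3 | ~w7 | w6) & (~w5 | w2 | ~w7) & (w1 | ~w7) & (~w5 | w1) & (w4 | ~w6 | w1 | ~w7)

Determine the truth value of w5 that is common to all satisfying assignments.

False

Suppose w5 = 1.
Unit clause (~w2) forces w2 = 0.
Unit clause (~w8) forces w8 = 0.
Unit clause (~w7) forces w7 = 0.
Unit clause (~w3) forces w3 = 0.
Unit clause (w6) forces w6 = 1.
Unit clause (~w1) forces w1 = 0.
That conflicts with the unit clause (w1).
So every satisfying assignment has w5 = False.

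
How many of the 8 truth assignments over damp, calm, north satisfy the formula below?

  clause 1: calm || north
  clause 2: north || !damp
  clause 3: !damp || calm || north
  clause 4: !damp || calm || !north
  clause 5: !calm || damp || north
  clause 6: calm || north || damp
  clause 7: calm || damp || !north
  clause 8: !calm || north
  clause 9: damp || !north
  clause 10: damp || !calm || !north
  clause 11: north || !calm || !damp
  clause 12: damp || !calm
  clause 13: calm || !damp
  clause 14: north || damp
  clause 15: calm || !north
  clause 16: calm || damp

There are 2^3 = 8 truth assignments over (damp, calm, north).
Check each against the 16 clauses (columns in the order damp, calm, north):
  F F F  ✗ fails (calm || north)
  F F T  ✗ fails (calm || damp || !north)
  F T F  ✗ fails (!calm || damp || north)
  F T T  ✗ fails (damp || !north)
  T F F  ✗ fails (calm || north)
  T F T  ✗ fails (!damp || calm || !north)
  T T F  ✗ fails (north || !damp)
  T T T  ✓ satisfies all
1 of the 8 rows is a model.

1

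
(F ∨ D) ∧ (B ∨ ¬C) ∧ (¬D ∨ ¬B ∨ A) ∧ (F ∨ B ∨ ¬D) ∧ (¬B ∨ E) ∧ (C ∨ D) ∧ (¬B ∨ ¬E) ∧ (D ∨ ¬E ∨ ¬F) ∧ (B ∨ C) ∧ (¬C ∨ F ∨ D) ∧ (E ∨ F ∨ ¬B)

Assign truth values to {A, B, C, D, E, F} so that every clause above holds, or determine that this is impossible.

Try F = True.
Try B = True.
Unit clause (E) forces E = True.
Now (¬E) is unsatisfied and unit — conflict.
Undo B and try B = False.
Unit clause (¬C) forces C = False.
Now (C) is unsatisfied and unit — conflict.
Both values of B lead to a conflict.
Undo F and try F = False.
Unit clause (D) forces D = True.
Unit clause (B) forces B = True.
Unit clause (A) forces A = True.
Unit clause (E) forces E = True.
Now (¬E) is unsatisfied and unit — conflict.
Both values of F lead to a conflict.

UNSATISFIABLE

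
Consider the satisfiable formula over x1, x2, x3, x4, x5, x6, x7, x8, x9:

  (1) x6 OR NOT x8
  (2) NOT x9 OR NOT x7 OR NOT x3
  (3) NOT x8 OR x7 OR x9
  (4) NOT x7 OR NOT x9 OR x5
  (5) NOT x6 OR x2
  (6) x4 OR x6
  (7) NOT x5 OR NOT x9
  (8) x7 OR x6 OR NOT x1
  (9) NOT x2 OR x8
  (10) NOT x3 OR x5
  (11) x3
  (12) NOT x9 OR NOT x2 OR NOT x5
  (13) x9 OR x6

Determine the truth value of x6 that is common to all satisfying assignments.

True

Suppose x6 = false.
From the singleton clause (NOT x8), x8 = false.
From the singleton clause (x4), x4 = true.
From the singleton clause (NOT x2), x2 = false.
From the singleton clause (x3), x3 = true.
From the singleton clause (x5), x5 = true.
From the singleton clause (NOT x9), x9 = false.
Now (x9) is unsatisfied and unit — conflict.
So every satisfying assignment has x6 = True.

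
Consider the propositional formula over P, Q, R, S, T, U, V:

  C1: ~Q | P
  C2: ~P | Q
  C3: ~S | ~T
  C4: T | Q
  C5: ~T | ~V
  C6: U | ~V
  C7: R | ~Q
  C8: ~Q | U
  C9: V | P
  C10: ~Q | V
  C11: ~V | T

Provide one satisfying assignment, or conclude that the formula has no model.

Try Q = 0.
From the singleton clause (~P), P = 0.
From the singleton clause (T), T = 1.
From the singleton clause (~S), S = 0.
From the singleton clause (~V), V = 0.
Now (V) is unsatisfied and unit — conflict.
Undo Q and try Q = 1.
From the singleton clause (P), P = 1.
From the singleton clause (R), R = 1.
From the singleton clause (U), U = 1.
From the singleton clause (V), V = 1.
From the singleton clause (~T), T = 0.
Now (T) is unsatisfied and unit — conflict.
Either choice for Q ends in contradiction.

UNSATISFIABLE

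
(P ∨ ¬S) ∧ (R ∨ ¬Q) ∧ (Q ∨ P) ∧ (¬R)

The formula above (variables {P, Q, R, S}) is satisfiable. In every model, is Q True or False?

Suppose Q = True.
From the singleton clause (R), R = True.
Now (¬R) is unsatisfied and unit — conflict.
So every satisfying assignment has Q = False.

False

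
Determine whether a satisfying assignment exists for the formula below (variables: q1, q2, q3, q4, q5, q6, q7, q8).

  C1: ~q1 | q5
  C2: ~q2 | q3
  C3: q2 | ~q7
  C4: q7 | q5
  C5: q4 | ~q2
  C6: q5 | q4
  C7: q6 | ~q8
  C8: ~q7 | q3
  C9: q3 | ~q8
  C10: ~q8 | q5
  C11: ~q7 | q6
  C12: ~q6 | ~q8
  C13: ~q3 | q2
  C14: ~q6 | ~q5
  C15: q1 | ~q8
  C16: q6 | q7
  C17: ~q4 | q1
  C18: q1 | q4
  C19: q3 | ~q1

Case q1 = 0:
Unit clause (~q8) forces q8 = 0.
Unit clause (~q4) forces q4 = 0.
Now (q4) is unsatisfied and unit — conflict.
Backtrack on q1: now try q1 = 1.
Unit clause (q5) forces q5 = 1.
Unit clause (~q6) forces q6 = 0.
Unit clause (~q8) forces q8 = 0.
Unit clause (~q7) forces q7 = 0.
Now (q7) is unsatisfied and unit — conflict.
Both values of q1 lead to a conflict.
No assignment satisfies every clause.

No, unsatisfiable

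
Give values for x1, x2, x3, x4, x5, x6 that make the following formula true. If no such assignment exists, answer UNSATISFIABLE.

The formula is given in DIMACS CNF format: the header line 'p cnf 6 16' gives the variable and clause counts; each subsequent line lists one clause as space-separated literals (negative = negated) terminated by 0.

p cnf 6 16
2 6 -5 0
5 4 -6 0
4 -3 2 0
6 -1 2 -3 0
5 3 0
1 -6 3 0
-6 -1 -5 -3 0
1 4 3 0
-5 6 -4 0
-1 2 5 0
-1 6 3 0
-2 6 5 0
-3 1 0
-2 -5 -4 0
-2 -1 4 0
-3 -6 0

x1: True, x2: False, x3: False, x4: True, x5: True, x6: True

Branch on x5: set x5 = True.
Branch on x2: set x2 = False.
The clause (x6) is unit, so x6 = True.
The clause (¬x3) is unit, so x3 = False.
The clause (x1) is unit, so x1 = True.
Every clause is now satisfied; x4 is unconstrained.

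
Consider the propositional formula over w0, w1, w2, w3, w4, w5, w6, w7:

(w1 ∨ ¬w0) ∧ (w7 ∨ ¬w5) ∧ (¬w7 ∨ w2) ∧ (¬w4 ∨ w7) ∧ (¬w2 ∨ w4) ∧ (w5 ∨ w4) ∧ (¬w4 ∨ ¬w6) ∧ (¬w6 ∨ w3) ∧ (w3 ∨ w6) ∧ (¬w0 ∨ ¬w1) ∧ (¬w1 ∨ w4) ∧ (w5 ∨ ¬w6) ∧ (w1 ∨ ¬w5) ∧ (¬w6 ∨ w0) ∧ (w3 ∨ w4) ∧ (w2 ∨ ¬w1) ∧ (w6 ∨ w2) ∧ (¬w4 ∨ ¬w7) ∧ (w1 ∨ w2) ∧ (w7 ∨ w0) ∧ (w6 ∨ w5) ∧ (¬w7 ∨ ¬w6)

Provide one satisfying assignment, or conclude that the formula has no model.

Case w1 = True:
(¬w0) alone gives w0 = False.
(w4) alone gives w4 = True.
(w7) alone gives w7 = True.
But (¬w7) is also a unit clause — contradiction.
Backtrack on w1: now try w1 = False.
(¬w0) alone gives w0 = False.
(¬w5) alone gives w5 = False.
(w4) alone gives w4 = True.
(w7) alone gives w7 = True.
But (¬w7) is also a unit clause — contradiction.
Neither w1 = True nor w1 = False works.

UNSATISFIABLE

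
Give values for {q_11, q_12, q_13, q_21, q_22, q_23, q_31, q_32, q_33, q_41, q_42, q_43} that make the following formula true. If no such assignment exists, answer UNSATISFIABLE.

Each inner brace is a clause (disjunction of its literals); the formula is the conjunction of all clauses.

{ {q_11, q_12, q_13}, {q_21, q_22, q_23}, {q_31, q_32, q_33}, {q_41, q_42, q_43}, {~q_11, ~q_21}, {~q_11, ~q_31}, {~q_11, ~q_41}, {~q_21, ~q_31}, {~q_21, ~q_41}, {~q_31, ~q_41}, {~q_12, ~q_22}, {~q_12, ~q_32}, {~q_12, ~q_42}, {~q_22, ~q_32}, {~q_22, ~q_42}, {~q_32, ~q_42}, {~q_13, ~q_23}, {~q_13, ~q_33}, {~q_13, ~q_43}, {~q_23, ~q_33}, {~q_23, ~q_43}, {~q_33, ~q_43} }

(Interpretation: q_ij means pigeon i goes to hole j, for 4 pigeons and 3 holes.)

UNSATISFIABLE

Branch on q_11: set q_11 = 0.
Branch on q_12: set q_12 = 1.
The clause (~q_22) is unit, so q_22 = 0.
The clause (~q_32) is unit, so q_32 = 0.
The clause (~q_42) is unit, so q_42 = 0.
Branch on q_21: set q_21 = 1.
The clause (~q_31) is unit, so q_31 = 0.
The clause (q_33) is unit, so q_33 = 1.
The clause (~q_41) is unit, so q_41 = 0.
The clause (q_43) is unit, so q_43 = 1.
That conflicts with the unit clause (~q_43).
So q_21 must be the other value — set q_21 = 0.
The clause (q_23) is unit, so q_23 = 1.
The clause (~q_13) is unit, so q_13 = 0.
The clause (~q_33) is unit, so q_33 = 0.
The clause (q_31) is unit, so q_31 = 1.
The clause (~q_41) is unit, so q_41 = 0.
The clause (q_43) is unit, so q_43 = 1.
That conflicts with the unit clause (~q_43).
Both values of q_21 lead to a conflict.
So q_12 must be the other value — set q_12 = 0.
The clause (q_13) is unit, so q_13 = 1.
The clause (~q_23) is unit, so q_23 = 0.
The clause (~q_33) is unit, so q_33 = 0.
The clause (~q_43) is unit, so q_43 = 0.
Branch on q_21: set q_21 = 1.
The clause (~q_31) is unit, so q_31 = 0.
The clause (q_32) is unit, so q_32 = 1.
The clause (~q_41) is unit, so q_41 = 0.
The clause (q_42) is unit, so q_42 = 1.
That conflicts with the unit clause (~q_42).
So q_21 must be the other value — set q_21 = 0.
The clause (q_22) is unit, so q_22 = 1.
The clause (~q_32) is unit, so q_32 = 0.
The clause (q_31) is unit, so q_31 = 1.
The clause (~q_41) is unit, so q_41 = 0.
The clause (q_42) is unit, so q_42 = 1.
That conflicts with the unit clause (~q_42).
Both values of q_21 lead to a conflict.
Both values of q_12 lead to a conflict.
So q_11 must be the other value — set q_11 = 1.
The clause (~q_21) is unit, so q_21 = 0.
The clause (~q_31) is unit, so q_31 = 0.
The clause (~q_41) is unit, so q_41 = 0.
Branch on q_22: set q_22 = 1.
The clause (~q_12) is unit, so q_12 = 0.
The clause (~q_32) is unit, so q_32 = 0.
The clause (q_33) is unit, so q_33 = 1.
The clause (~q_42) is unit, so q_42 = 0.
The clause (q_43) is unit, so q_43 = 1.
That conflicts with the unit clause (~q_43).
So q_22 must be the other value — set q_22 = 0.
The clause (q_23) is unit, so q_23 = 1.
The clause (~q_13) is unit, so q_13 = 0.
The clause (~q_33) is unit, so q_33 = 0.
The clause (q_32) is unit, so q_32 = 1.
The clause (~q_12) is unit, so q_12 = 0.
The clause (~q_42) is unit, so q_42 = 0.
The clause (q_43) is unit, so q_43 = 1.
That conflicts with the unit clause (~q_43).
Both values of q_22 lead to a conflict.
Both values of q_11 lead to a conflict.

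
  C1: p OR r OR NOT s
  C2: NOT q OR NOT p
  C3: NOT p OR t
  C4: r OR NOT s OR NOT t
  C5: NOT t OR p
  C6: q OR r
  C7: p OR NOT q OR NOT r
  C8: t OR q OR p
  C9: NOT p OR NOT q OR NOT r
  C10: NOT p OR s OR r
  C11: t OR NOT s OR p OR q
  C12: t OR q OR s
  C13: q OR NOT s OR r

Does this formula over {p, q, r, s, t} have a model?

Branch on q: set q = false.
(r) alone gives r = true.
Branch on p: set p = true.
(t) alone gives t = true.
All clauses hold; s can take either value.
A satisfying assignment: p ↦ true; q ↦ false; r ↦ true; s ↦ false; t ↦ true.

Satisfiable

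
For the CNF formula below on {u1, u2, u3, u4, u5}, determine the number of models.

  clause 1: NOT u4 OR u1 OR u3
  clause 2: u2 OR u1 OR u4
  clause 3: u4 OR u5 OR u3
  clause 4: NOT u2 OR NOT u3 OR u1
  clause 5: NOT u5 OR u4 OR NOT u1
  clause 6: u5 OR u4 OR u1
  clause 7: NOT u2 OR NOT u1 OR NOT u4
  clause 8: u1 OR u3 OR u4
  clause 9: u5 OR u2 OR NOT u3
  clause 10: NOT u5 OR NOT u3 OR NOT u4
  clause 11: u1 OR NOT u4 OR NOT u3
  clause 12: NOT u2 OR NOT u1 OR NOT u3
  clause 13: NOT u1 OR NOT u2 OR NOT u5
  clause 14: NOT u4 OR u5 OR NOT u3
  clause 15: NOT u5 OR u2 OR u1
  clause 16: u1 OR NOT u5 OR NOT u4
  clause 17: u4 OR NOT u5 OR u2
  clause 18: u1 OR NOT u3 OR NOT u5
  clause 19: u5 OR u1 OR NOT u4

2

There are 2^5 = 32 truth assignments over (u1, u2, u3, u4, u5).
Split on u2. With u2 = true, the clauses containing u2 are satisfied and NOT u2 drops from the rest; 0 of the 2^4 = 16 assignments to the other variables satisfy what remains.
With u2 = false, by the same count on the reduced clause set, 2 assignments work.
(One model: u1=T, u2=F, u3=F, u4=T, u5=F.)
Total: 0 + 2 = 2.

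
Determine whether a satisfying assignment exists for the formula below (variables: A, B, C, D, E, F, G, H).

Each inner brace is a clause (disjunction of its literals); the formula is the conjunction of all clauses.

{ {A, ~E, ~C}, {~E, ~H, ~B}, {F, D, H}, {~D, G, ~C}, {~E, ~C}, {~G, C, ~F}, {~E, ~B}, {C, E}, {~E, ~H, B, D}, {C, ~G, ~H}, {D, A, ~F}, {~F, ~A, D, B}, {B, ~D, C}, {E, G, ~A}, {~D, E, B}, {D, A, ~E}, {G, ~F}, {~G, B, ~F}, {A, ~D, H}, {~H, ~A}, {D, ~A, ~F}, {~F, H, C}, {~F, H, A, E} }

Yes, satisfiable

Suppose E = 0.
From the singleton clause (C), C = 1.
Suppose D = 0.
Suppose F = 0.
From the singleton clause (H), H = 1.
From the singleton clause (~A), A = 0.
Every clause is now satisfied; B, G are unconstrained.
A satisfying assignment: A: 0, B: 1, C: 1, D: 0, E: 0, F: 0, G: 0, H: 1.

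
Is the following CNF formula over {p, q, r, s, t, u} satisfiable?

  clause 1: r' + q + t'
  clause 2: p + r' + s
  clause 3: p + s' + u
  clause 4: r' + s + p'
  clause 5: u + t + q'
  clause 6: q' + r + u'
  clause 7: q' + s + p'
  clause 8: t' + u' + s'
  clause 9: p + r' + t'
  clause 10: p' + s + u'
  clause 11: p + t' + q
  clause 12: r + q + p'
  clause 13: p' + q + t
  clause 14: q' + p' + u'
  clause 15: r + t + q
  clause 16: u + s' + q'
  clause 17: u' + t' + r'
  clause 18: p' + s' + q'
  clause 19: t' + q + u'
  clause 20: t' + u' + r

Suppose r = 0.
Suppose q = 1.
The clause (u') is unit, so u = 0.
The clause (t) is unit, so t = 1.
The clause (s') is unit, so s = 0.
The clause (p') is unit, so p = 0.
This assignment satisfies each clause.
A satisfying assignment: p ↦ 0; q ↦ 1; r ↦ 0; s ↦ 0; t ↦ 1; u ↦ 0.

Yes, satisfiable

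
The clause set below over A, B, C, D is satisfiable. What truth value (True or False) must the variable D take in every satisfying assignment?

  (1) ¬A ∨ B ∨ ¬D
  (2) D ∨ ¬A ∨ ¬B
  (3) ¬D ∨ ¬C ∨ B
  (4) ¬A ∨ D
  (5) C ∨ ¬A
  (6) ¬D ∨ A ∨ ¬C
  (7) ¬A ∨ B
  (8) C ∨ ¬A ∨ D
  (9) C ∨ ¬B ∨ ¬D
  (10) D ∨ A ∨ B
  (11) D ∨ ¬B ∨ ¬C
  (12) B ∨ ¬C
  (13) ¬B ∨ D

Suppose D = False.
(¬A) alone gives A = False.
(B) alone gives B = True.
But (¬B) is also a unit clause — contradiction.
So every satisfying assignment has D = True.

True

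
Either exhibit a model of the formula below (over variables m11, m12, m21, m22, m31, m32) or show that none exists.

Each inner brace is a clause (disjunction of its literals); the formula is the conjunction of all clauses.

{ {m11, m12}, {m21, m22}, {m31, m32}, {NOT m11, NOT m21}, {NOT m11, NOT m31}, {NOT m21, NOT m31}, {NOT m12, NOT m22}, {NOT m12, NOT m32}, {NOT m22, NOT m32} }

UNSATISFIABLE

Try m11 = true.
Unit clause (NOT m21) forces m21 = false.
Unit clause (m22) forces m22 = true.
Unit clause (NOT m31) forces m31 = false.
Unit clause (m32) forces m32 = true.
Now (NOT m32) is unsatisfied and unit — conflict.
So m11 must be the other value — set m11 = false.
Unit clause (m12) forces m12 = true.
Unit clause (NOT m22) forces m22 = false.
Unit clause (m21) forces m21 = true.
Unit clause (NOT m31) forces m31 = false.
Unit clause (m32) forces m32 = true.
Now (NOT m32) is unsatisfied and unit — conflict.
Neither m11 = true nor m11 = false works.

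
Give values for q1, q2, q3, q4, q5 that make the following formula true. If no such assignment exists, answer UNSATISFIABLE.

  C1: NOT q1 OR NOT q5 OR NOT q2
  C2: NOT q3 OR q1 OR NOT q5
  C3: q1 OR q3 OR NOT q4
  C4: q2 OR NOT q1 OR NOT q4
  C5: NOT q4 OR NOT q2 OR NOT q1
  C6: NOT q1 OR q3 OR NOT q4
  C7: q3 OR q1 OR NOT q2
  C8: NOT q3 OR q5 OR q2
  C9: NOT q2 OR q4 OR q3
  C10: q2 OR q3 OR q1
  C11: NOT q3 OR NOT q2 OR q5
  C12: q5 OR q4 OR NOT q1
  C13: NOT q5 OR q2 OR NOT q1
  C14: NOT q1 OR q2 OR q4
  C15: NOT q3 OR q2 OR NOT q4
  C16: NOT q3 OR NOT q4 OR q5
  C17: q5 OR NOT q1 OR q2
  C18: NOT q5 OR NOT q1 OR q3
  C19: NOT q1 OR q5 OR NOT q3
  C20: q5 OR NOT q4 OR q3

Branch on q1: set q1 = false.
Branch on q3: set q3 = false.
The clause (NOT q4) is unit, so q4 = false.
The clause (NOT q2) is unit, so q2 = false.
But (q2) is also a unit clause — contradiction.
That branch fails; take q3 = true instead.
The clause (NOT q5) is unit, so q5 = false.
The clause (q2) is unit, so q2 = true.
But (NOT q2) is also a unit clause — contradiction.
Either choice for q3 ends in contradiction.
That branch fails; take q1 = true instead.
Branch on q5: set q5 = false.
The clause (q4) is unit, so q4 = true.
The clause (q2) is unit, so q2 = true.
But (NOT q2) is also a unit clause — contradiction.
That branch fails; take q5 = true instead.
The clause (NOT q2) is unit, so q2 = false.
But (q2) is also a unit clause — contradiction.
Either choice for q5 ends in contradiction.
Either choice for q1 ends in contradiction.

UNSATISFIABLE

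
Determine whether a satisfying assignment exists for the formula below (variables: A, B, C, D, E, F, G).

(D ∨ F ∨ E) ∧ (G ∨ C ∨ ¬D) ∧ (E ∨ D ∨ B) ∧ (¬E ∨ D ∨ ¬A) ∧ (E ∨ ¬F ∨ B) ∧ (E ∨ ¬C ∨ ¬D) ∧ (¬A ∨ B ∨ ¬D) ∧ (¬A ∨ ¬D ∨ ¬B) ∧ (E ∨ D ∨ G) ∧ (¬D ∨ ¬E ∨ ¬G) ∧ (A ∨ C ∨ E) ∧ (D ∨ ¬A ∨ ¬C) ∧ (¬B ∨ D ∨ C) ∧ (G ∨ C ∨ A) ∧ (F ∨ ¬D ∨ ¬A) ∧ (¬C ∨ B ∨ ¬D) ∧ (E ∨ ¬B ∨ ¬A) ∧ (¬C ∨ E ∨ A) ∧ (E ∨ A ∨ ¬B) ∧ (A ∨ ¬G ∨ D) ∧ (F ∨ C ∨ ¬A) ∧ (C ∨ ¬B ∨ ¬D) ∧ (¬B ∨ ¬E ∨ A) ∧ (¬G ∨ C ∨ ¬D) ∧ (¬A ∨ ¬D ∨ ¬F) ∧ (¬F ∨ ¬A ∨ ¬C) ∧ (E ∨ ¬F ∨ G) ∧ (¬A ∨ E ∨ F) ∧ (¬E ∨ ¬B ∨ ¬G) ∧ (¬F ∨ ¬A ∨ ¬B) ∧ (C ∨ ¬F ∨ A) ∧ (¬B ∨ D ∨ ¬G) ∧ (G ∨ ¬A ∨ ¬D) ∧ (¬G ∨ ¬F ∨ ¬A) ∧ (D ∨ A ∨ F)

Yes, satisfiable

Suppose D = False.
Suppose F = True.
Suppose E = True.
From the singleton clause (¬A), A = False.
From the singleton clause (¬G), G = False.
From the singleton clause (C), C = True.
From the singleton clause (¬B), B = False.
This assignment satisfies each clause.
A satisfying assignment: A=False, B=False, C=True, D=False, E=True, F=True, G=False.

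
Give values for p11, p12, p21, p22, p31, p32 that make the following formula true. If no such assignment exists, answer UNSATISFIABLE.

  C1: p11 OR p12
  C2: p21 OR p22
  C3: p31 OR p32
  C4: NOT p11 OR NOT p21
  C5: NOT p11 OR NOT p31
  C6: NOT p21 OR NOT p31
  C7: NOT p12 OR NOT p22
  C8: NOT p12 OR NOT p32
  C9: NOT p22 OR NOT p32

Case p11 = true:
From the singleton clause (NOT p21), p21 = false.
From the singleton clause (p22), p22 = true.
From the singleton clause (NOT p31), p31 = false.
From the singleton clause (p32), p32 = true.
That conflicts with the unit clause (NOT p32).
Undo p11 and try p11 = false.
From the singleton clause (p12), p12 = true.
From the singleton clause (NOT p22), p22 = false.
From the singleton clause (p21), p21 = true.
From the singleton clause (NOT p31), p31 = false.
From the singleton clause (p32), p32 = true.
That conflicts with the unit clause (NOT p32).
Both values of p11 lead to a conflict.

UNSATISFIABLE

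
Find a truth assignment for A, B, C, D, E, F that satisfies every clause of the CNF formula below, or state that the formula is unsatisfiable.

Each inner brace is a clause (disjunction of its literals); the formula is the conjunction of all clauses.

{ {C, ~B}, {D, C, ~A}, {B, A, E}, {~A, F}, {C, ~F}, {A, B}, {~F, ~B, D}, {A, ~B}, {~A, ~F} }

UNSATISFIABLE

Case C = 1:
Case A = 0:
From the singleton clause (B), B = 1.
But (~B) is also a unit clause — contradiction.
Undo A and try A = 1.
From the singleton clause (F), F = 1.
But (~F) is also a unit clause — contradiction.
Both values of A lead to a conflict.
Undo C and try C = 0.
From the singleton clause (~B), B = 0.
From the singleton clause (~F), F = 0.
From the singleton clause (~A), A = 0.
But (A) is also a unit clause — contradiction.
Both values of C lead to a conflict.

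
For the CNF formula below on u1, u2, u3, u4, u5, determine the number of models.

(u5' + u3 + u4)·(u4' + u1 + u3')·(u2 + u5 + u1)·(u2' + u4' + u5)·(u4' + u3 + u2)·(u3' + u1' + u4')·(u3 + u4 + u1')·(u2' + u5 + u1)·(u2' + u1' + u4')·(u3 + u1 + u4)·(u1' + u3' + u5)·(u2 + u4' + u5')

5

There are 2^5 = 32 truth assignments over (u1, u2, u3, u4, u5).
Split on u5. With u5 = 1, the clauses containing u5 are satisfied and u5' drops from the rest; 5 of the 2^4 = 16 assignments to the other variables satisfy what remains.
With u5 = 0, by the same count on the reduced clause set, 0 assignments work.
(One model: u1=F, u2=F, u3=T, u4=F, u5=T.)
Total: 5 + 0 = 5.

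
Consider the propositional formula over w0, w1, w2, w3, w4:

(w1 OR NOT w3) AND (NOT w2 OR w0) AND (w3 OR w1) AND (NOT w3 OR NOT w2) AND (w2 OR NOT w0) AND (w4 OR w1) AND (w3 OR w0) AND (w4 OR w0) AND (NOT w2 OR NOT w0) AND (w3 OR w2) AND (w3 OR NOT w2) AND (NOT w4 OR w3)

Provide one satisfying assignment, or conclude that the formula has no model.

w0: false, w1: true, w2: false, w3: true, w4: true

Try w1 = true.
Try w2 = false.
The clause (NOT w0) is unit, so w0 = false.
The clause (w3) is unit, so w3 = true.
The clause (w4) is unit, so w4 = true.
Every clause now holds.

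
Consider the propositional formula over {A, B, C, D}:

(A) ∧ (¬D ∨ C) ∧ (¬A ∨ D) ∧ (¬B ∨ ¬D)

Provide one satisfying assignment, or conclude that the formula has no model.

A ↦ True; B ↦ False; C ↦ True; D ↦ True

(A) alone gives A = True.
(D) alone gives D = True.
(C) alone gives C = True.
(¬B) alone gives B = False.
Every clause now holds.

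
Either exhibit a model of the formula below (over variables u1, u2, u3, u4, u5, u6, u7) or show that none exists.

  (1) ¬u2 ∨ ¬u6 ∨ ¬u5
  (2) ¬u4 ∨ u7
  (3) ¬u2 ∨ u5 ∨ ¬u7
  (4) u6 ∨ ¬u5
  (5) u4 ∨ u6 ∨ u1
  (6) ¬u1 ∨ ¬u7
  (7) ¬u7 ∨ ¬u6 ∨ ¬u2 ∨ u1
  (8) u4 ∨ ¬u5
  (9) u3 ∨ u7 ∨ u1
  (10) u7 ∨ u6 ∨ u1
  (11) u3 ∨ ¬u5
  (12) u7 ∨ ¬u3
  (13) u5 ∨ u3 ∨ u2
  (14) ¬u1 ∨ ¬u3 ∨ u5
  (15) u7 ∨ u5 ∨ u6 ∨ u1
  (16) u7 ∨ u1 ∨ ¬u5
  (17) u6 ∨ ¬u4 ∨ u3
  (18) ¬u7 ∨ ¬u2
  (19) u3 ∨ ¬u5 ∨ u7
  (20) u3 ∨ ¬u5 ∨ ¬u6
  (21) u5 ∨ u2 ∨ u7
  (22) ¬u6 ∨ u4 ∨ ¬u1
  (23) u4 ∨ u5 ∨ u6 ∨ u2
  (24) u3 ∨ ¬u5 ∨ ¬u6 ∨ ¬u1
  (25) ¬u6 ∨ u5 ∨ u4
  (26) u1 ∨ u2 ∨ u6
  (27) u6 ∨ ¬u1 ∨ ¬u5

Case u4 = True:
From the singleton clause (u7), u7 = True.
From the singleton clause (¬u1), u1 = False.
From the singleton clause (¬u2), u2 = False.
From the singleton clause (u6), u6 = True.
Case u3 = True:
All clauses hold; u5 can take either value.

u1 ↦ False, u2 ↦ False, u3 ↦ True, u4 ↦ True, u5 ↦ False, u6 ↦ True, u7 ↦ True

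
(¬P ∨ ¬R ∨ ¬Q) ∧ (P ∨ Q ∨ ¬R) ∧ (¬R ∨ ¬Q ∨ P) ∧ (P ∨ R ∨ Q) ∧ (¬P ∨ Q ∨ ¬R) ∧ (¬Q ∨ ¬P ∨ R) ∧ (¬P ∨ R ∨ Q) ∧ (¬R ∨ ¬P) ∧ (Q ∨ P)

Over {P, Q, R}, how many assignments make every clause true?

1

There are 2^3 = 8 truth assignments over (P, Q, R).
Check each against the 9 clauses (columns in the order P, Q, R):
  F F F  ✗ fails (P ∨ R ∨ Q)
  F F T  ✗ fails (P ∨ Q ∨ ¬R)
  F T F  ✓ satisfies all
  F T T  ✗ fails (¬R ∨ ¬Q ∨ P)
  T F F  ✗ fails (¬P ∨ R ∨ Q)
  T F T  ✗ fails (¬P ∨ Q ∨ ¬R)
  T T F  ✗ fails (¬Q ∨ ¬P ∨ R)
  T T T  ✗ fails (¬P ∨ ¬R ∨ ¬Q)
1 of the 8 rows is a model.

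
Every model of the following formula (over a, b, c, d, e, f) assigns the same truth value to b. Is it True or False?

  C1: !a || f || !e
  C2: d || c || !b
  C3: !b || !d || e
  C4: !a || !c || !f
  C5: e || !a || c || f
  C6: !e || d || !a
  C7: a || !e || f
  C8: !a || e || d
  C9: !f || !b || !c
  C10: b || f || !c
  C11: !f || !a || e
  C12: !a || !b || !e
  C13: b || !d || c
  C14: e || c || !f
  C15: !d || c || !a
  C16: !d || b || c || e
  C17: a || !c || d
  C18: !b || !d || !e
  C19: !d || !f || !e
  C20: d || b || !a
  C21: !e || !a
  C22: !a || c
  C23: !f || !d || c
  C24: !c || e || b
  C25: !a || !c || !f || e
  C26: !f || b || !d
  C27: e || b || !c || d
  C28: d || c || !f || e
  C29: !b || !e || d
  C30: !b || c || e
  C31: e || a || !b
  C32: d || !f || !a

Suppose b = true.
Suppose d = true.
The clause (e) is unit, so e = true.
That conflicts with the unit clause (!e).
That branch fails; take d = false instead.
The clause (c) is unit, so c = true.
The clause (!f) is unit, so f = false.
The clause (a) is unit, so a = true.
The clause (!e) is unit, so e = false.
That conflicts with the unit clause (e).
Neither d = true nor d = false works.
So every satisfying assignment has b = False.

False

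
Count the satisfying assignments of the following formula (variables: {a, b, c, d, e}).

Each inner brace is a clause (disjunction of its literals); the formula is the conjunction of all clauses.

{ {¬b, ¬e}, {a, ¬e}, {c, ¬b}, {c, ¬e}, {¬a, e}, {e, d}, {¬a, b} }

There are 2^5 = 32 truth assignments over (a, b, c, d, e).
Split on e. With e = True, the clauses containing e are satisfied and ¬e drops from the rest; 0 of the 2^4 = 16 assignments to the other variables satisfy what remains.
With e = False, by the same count on the reduced clause set, 3 assignments work.
(One model: a=F, b=F, c=F, d=T, e=F.)
Total: 0 + 3 = 3.

3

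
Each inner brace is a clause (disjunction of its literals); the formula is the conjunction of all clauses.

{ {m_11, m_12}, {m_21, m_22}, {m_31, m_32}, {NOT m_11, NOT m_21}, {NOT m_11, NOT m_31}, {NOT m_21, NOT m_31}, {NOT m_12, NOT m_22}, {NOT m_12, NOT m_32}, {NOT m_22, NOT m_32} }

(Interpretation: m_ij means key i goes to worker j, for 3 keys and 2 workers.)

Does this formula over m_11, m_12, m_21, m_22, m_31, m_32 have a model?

Branch on m_11: set m_11 = true.
From the singleton clause (NOT m_21), m_21 = false.
From the singleton clause (m_22), m_22 = true.
From the singleton clause (NOT m_31), m_31 = false.
From the singleton clause (m_32), m_32 = true.
That conflicts with the unit clause (NOT m_32).
That branch fails; take m_11 = false instead.
From the singleton clause (m_12), m_12 = true.
From the singleton clause (NOT m_22), m_22 = false.
From the singleton clause (m_21), m_21 = true.
From the singleton clause (NOT m_31), m_31 = false.
From the singleton clause (m_32), m_32 = true.
That conflicts with the unit clause (NOT m_32).
Either choice for m_11 ends in contradiction.
No assignment satisfies every clause.

No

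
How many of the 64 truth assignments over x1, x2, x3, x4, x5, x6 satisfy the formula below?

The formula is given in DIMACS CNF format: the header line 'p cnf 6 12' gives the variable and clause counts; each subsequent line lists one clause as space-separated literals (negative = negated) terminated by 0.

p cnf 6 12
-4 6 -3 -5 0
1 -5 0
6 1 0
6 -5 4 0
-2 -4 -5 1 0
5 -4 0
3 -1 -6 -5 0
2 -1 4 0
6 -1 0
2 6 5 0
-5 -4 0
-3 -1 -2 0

There are 2^6 = 64 truth assignments over (x1, x2, x3, x4, x5, x6).
Split on x2. With x2 = True, the clauses containing x2 are satisfied and ¬x2 drops from the rest; 3 of the 2^5 = 32 assignments to the other variables satisfy what remains.
With x2 = False, by the same count on the reduced clause set, 2 assignments work.
(One model: x1=F, x2=F, x3=F, x4=F, x5=F, x6=T.)
Total: 3 + 2 = 5.

5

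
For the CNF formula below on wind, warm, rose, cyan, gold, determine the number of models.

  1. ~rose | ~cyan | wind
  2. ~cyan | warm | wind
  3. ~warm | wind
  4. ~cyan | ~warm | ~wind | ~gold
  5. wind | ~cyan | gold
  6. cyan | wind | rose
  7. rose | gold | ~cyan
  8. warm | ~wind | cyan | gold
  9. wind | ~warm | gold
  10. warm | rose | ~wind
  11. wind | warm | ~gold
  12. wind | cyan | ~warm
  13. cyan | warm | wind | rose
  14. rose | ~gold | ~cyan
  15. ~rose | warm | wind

There are 2^5 = 32 truth assignments over (wind, warm, rose, cyan, gold).
Split on wind. With wind = 1, the clauses containing wind are satisfied and ~wind drops from the rest; 8 of the 2^4 = 16 assignments to the other variables satisfy what remains.
With wind = 0, by the same count on the reduced clause set, 0 assignments work.
Total: 8 + 0 = 8.

8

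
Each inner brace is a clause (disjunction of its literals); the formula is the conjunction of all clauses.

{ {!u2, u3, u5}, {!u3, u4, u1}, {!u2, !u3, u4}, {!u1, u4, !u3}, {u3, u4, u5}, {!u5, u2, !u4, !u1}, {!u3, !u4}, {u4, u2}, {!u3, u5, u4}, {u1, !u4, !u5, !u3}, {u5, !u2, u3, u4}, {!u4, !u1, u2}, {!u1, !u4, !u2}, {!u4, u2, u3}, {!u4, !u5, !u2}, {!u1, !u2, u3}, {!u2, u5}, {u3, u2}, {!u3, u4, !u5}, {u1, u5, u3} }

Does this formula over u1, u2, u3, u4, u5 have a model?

Case u3 = false:
The clause (u2) is unit, so u2 = true.
The clause (u5) is unit, so u5 = true.
The clause (!u4) is unit, so u4 = false.
The clause (!u1) is unit, so u1 = false.
Every clause now holds.
A satisfying assignment: u1 ↦ false, u2 ↦ true, u3 ↦ false, u4 ↦ false, u5 ↦ true.

Yes, satisfiable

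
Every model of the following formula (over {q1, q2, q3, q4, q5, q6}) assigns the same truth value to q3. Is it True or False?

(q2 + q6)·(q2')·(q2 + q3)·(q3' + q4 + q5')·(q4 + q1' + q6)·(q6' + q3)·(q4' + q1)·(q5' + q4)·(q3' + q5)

True

Suppose q3 = 0.
(q2') alone gives q2 = 0.
Now (q2) is unsatisfied and unit — conflict.
So every satisfying assignment has q3 = True.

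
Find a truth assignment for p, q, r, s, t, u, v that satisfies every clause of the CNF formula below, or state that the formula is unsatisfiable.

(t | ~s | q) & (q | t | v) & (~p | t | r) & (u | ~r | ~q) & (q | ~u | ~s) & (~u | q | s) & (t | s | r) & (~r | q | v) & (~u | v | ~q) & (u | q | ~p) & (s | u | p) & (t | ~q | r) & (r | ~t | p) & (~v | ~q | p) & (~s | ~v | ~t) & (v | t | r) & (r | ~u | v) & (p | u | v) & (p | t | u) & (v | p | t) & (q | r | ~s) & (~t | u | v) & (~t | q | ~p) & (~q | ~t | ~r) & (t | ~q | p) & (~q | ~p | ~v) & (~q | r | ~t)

Case t = 1:
Case r = 1:
(~q) alone gives q = 0.
(v) alone gives v = 1.
(~s) alone gives s = 0.
(~u) alone gives u = 0.
(~p) alone gives p = 0.
That conflicts with the unit clause (p).
Undo r and try r = 0.
(p) alone gives p = 1.
(q) alone gives q = 1.
That conflicts with the unit clause (~q).
Either choice for r ends in contradiction.
Undo t and try t = 0.
Case s = 0:
(r) alone gives r = 1.
Case q = 1:
(u) alone gives u = 1.
(v) alone gives v = 1.
(p) alone gives p = 1.
That conflicts with the unit clause (~p).
Undo q and try q = 0.
(v) alone gives v = 1.
(~u) alone gives u = 0.
(~p) alone gives p = 0.
That conflicts with the unit clause (p).
Either choice for q ends in contradiction.
Undo s and try s = 1.
(q) alone gives q = 1.
(r) alone gives r = 1.
(u) alone gives u = 1.
(v) alone gives v = 1.
(p) alone gives p = 1.
That conflicts with the unit clause (~p).
Either choice for s ends in contradiction.
Either choice for t ends in contradiction.

UNSATISFIABLE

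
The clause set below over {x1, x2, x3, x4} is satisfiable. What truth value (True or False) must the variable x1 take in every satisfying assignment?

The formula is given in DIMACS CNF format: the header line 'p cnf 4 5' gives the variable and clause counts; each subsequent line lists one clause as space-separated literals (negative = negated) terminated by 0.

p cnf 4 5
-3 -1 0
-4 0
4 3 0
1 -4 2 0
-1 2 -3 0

False

Suppose x1 = True.
From the singleton clause (¬x3), x3 = False.
From the singleton clause (¬x4), x4 = False.
Now (x4) is unsatisfied and unit — conflict.
So every satisfying assignment has x1 = False.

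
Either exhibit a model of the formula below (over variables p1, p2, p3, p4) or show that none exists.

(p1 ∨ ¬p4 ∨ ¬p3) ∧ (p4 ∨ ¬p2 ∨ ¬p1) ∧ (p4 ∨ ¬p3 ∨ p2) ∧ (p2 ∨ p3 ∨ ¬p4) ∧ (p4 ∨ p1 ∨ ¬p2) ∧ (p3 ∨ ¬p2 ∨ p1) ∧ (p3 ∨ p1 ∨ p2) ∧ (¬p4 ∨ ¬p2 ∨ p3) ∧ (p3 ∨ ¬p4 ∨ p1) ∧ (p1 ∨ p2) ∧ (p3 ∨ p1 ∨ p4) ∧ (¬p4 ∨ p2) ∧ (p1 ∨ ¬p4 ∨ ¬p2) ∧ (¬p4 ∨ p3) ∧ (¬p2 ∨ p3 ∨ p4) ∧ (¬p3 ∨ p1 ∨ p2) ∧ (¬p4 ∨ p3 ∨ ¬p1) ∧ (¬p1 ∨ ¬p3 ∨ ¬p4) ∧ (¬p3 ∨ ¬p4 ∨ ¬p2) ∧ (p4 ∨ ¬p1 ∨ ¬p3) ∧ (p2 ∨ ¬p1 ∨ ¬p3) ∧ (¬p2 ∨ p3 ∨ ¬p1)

Case p1 = True:
Case p4 = False:
From the singleton clause (¬p2), p2 = False.
From the singleton clause (¬p3), p3 = False.
Every clause now holds.

p1 ↦ True; p2 ↦ False; p3 ↦ False; p4 ↦ False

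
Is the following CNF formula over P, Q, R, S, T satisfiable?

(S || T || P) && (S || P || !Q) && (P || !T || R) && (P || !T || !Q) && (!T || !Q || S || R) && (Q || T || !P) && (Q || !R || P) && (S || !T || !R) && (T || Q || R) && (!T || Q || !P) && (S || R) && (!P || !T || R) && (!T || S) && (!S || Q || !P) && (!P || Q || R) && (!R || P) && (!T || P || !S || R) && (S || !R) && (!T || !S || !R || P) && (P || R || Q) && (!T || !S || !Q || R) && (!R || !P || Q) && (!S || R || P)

Branch on S: set S = true.
Branch on Q: set Q = true.
Branch on P: set P = true.
Branch on T: set T = false.
Every clause is now satisfied; R is unconstrained.
A satisfying assignment: P ↦ true; Q ↦ true; R ↦ false; S ↦ true; T ↦ false.

Yes, satisfiable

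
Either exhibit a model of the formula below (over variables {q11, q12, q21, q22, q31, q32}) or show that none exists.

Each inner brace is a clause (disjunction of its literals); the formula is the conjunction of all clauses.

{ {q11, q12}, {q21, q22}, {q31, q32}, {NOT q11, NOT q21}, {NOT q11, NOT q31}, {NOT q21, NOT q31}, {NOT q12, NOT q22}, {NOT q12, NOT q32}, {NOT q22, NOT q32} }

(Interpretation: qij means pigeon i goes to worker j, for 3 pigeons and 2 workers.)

UNSATISFIABLE

Branch on q11: set q11 = true.
Unit clause (NOT q21) forces q21 = false.
Unit clause (q22) forces q22 = true.
Unit clause (NOT q31) forces q31 = false.
Unit clause (q32) forces q32 = true.
That conflicts with the unit clause (NOT q32).
Undo q11 and try q11 = false.
Unit clause (q12) forces q12 = true.
Unit clause (NOT q22) forces q22 = false.
Unit clause (q21) forces q21 = true.
Unit clause (NOT q31) forces q31 = false.
Unit clause (q32) forces q32 = true.
That conflicts with the unit clause (NOT q32).
Either choice for q11 ends in contradiction.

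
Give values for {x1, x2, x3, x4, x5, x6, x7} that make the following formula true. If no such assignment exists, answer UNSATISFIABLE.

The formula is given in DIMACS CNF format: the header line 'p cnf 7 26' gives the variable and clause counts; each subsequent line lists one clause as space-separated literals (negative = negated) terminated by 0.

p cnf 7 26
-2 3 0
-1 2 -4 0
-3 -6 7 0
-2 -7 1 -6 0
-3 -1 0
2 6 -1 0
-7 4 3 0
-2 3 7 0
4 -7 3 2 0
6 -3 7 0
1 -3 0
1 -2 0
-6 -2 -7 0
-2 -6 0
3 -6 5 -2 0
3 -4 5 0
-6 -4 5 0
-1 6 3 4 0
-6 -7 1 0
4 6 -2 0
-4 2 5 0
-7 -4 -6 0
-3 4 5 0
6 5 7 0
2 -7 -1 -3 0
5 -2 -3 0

x1: False,  x2: False,  x3: False,  x4: True,  x5: True,  x6: True,  x7: False

Case x2 = False:
Case x1 = False:
From the singleton clause (¬x3), x3 = False.
Case x7 = False:
Case x4 = True:
From the singleton clause (x5), x5 = True.
No clause remains; x6 is free.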